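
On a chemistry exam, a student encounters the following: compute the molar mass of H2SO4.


M(H2SO4) = 2×1.008 + 1×32.07 + 4×16.0
= 2.02 + 32.07 + 64.0
= 98.09 g/mol

98.09 g/mol


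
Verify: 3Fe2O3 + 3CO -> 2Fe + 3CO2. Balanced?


Equation: 3Fe2O3 + 3CO -> 2Fe + 3CO2
Check atoms: C: 3=3, Fe: 6≠2, O: 12≠6
Not balanced

No, not balanced


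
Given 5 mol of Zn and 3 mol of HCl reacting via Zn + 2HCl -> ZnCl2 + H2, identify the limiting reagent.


Mole ratio available / coefficient:
  Zn: 5/1 = 5.000
  HCl: 3/2 = 1.500
Smaller ratio is limiting.

HCl


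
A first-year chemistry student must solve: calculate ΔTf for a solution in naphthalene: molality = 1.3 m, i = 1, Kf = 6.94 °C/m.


ΔTf = Kf × m × i
= 6.94 × 1.3 × 1
= 9.022 °C

9.022 °C


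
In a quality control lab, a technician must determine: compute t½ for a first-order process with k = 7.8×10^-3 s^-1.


t½ = ln2/k = 0.693147/(7.8×10^-3 s^-1)
= 88.87 s

88.87 s


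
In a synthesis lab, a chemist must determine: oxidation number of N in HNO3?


(+1) + x + 3(-2) = 0, so x = +5
Oxidation number: +5

+5


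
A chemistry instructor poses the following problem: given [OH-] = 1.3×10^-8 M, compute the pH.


pOH = -log10([OH-]) = -log10(1.3×10^-8)
= 8 - log10(1.3) = 7.89
pH = 14 - pOH = 14 - 7.89 = 6.11

6.11


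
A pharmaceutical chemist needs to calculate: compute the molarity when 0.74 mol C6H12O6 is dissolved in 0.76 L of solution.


M = n/V = 0.74/0.76 = 0.974 mol/L

0.974 M


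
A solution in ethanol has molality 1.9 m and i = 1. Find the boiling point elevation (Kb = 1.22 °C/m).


ΔTb = Kb × m × i
= 1.22 × 1.9 × 1
= 2.318 °C

2.318 °C


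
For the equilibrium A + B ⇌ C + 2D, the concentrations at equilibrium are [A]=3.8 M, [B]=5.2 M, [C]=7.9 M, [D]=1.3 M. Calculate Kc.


Kc = [C][D]^2/([A][B])
= (7.9^1 × 1.3^2)/(3.8^1 × 5.2^1)
= 13.351/19.76
= 0.6757

0.6757


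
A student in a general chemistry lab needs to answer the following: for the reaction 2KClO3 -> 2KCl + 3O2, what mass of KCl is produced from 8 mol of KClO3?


Mole ratio KCl:KClO3 = 2:2
n(KCl) = 8 × 2/2 = 8.000 mol
mass = 8.000 × 74.55 = 596.4 g

596.4 g


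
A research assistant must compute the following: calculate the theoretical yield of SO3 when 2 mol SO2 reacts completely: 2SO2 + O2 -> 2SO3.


Mole ratio SO3:SO2 = 2:2
n(SO3) = 2 × 2/2 = 2.000 mol
mass = 2.000 × 80.07 = 160.14 g

160.14 g


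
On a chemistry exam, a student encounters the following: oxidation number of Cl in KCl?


halide: -1
Oxidation number: -1

-1


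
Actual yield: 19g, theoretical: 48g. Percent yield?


% yield = actual/theoretical × 100
= 19/48 × 100
= 39.58%

39.58%


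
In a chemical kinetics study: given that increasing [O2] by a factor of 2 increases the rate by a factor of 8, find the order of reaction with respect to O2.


rate ∝ [O2]^n
2^n = 8 → n = 3
Order in O2: 3

3


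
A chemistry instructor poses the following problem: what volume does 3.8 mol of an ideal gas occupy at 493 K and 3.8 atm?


PV = nRT  (R = 0.08206 L·atm/(mol·K))
V = nRT/P = 3.8×0.08206×493/3.8
= 40.456 L

40.456 L


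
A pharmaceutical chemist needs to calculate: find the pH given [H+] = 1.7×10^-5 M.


pH = -log10([H+]) = -log10(1.7×10^-5)
= 5 - log10(1.7)
= 5 - 0.23
= 4.77

4.77


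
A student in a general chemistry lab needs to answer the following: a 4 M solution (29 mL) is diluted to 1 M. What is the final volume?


C1V1 = C2V2
4 × 29 = 1 × V2
V2 = 116/1 = 116.0 mL

116.0 mL


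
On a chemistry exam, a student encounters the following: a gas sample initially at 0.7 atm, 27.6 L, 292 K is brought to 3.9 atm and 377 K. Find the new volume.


P1V1/T1 = P2V2/T2
V2 = P1V1T2/(T1P2)
= 0.7×27.6×377/(292×3.9)
= 6.396 L

6.396 L


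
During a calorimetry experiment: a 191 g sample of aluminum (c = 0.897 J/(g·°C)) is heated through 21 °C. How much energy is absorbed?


q = mcΔT = 191 × 0.897 × 21
= 3597.87 J

3597.87 J


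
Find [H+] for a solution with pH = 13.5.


[H+] = 10^(-pH) = 10^(-13.5)
= 3.16×10^-14 M

3.16×10^-14 M


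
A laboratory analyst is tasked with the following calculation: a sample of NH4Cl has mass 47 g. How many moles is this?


M(NH4Cl) = 53.49 g/mol
n = mass/M = 47/53.49 = 0.8787 mol

0.8787 mol


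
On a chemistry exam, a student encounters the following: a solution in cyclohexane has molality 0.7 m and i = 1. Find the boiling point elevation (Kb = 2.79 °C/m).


ΔTb = Kb × m × i
= 2.79 × 0.7 × 1
= 1.953 °C

1.953 °C


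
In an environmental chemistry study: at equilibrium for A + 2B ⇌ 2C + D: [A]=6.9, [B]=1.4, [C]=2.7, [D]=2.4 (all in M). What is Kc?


Kc = [C]^2[D]/([A][B]^2)
= (2.7^2 × 2.4^1)/(6.9^1 × 1.4^2)
= 17.496/13.524
= 1.294

1.294


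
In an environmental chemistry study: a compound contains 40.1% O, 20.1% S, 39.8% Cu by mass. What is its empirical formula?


Assume 100 g sample. Moles of each element:
  O: 40.1/16.0 = 2.506 mol
  S: 20.1/32.07 = 0.627 mol
  Cu: 39.8/63.55 = 0.626 mol
Divide by smallest (0.626):
  O: 2.506/0.626 = 4.0
  S: 0.627/0.626 = 1.0
  Cu: 0.626/0.626 = 1.0
Empirical formula: CuSO4

CuSO4


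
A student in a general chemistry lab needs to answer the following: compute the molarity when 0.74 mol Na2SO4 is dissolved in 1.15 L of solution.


M = n/V = 0.74/1.15 = 0.643 mol/L

0.643 M


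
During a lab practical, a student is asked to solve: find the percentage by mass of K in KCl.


M(KCl) = 1×39.1 + 1×35.45 = 74.55 g/mol
Mass of K = 1 × 39.1 = 39.10 g/mol
% K = 39.10/74.55 × 100 = 52.45%

52.45%


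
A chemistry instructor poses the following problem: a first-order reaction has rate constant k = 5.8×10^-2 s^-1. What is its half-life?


t½ = ln2/k = 0.693147/(5.8×10^-2 s^-1)
= 11.95 s

11.95 s


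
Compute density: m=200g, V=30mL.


ρ = mass/volume
= 200/30
= 6.667 g/mL

6.667 g/mL


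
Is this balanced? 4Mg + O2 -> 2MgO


Equation: 4Mg + O2 -> 2MgO
Check atoms: Mg: 4≠2, O: 2=2
Not balanced

No, not balanced


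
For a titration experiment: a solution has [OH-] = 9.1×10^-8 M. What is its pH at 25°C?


pOH = -log10([OH-]) = -log10(9.1×10^-8)
= 8 - log10(9.1) = 7.04
pH = 14 - pOH = 14 - 7.04 = 6.96

6.96


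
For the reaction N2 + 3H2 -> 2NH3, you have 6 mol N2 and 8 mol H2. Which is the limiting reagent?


Mole ratio available / coefficient:
  N2: 6/1 = 6.000
  H2: 8/3 = 2.667
Smaller ratio is limiting.

H2


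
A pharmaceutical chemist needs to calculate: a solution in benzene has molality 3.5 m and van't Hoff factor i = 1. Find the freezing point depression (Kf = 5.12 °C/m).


ΔTf = Kf × m × i
= 5.12 × 3.5 × 1
= 17.92 °C

17.92 °C


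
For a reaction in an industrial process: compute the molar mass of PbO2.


M(PbO2) = 1×207.2 + 2×16.0
= 207.2 + 32.0
= 239.2 g/mol

239.2 g/mol


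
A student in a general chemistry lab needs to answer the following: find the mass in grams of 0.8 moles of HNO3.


M(HNO3) = 63.02 g/mol
mass = n × M = 0.8 × 63.02 = 50.42 g

50.42 g


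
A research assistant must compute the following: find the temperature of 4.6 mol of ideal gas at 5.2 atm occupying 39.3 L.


PV = nRT  (R = 0.08206 L·atm/(mol·K))
T = PV/(nR) = 5.2×39.3/(4.6×0.08206)
= 204.36/0.377476
= 541.39 K

541.39 K


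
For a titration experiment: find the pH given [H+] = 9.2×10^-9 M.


pH = -log10([H+]) = -log10(9.2×10^-9)
= 9 - log10(9.2)
= 9 - 0.96
= 8.04

8.04


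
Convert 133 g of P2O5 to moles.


M(P2O5) = 141.94 g/mol
n = mass/M = 133/141.94 = 0.937 mol

0.937 mol


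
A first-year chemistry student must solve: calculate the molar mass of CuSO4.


M(CuSO4) = 1×63.55 + 1×32.07 + 4×16.0
= 63.55 + 32.07 + 64.0
= 159.62 g/mol

159.62 g/mol


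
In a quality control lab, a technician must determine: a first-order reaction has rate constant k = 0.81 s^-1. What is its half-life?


t½ = ln2/k = 0.693147/(0.81 s^-1)
= 0.8557 s

0.8557 s


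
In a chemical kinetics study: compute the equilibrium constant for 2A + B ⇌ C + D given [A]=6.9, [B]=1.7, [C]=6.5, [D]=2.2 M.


Kc = [C][D]/([A]^2[B])
= (6.5^1 × 2.2^1)/(6.9^2 × 1.7^1)
= 14.3/80.937
= 0.1767

0.1767


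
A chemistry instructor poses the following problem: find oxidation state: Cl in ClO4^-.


x + 4(-2) = -1, so x = +7
Oxidation number: +7

+7


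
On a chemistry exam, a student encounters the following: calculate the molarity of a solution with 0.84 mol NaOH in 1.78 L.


M = n/V = 0.84/1.78 = 0.472 mol/L

0.472 M


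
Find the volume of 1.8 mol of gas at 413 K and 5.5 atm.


PV = nRT  (R = 0.08206 L·atm/(mol·K))
V = nRT/P = 1.8×0.08206×413/5.5
= 11.092 L

11.092 L


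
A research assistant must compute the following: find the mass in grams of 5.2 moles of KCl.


M(KCl) = 74.55 g/mol
mass = n × M = 5.2 × 74.55 = 387.66 g

387.66 g


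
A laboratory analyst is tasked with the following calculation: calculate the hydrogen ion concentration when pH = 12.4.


[H+] = 10^(-pH) = 10^(-12.4)
= 3.98×10^-13 M

3.98×10^-13 M


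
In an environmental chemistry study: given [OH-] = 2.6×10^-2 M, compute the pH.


pOH = -log10([OH-]) = -log10(2.6×10^-2)
= 2 - log10(2.6) = 1.59
pH = 14 - pOH = 14 - 1.59 = 12.41

12.41


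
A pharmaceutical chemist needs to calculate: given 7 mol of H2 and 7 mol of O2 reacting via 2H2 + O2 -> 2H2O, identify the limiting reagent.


Mole ratio available / coefficient:
  H2: 7/2 = 3.500
  O2: 7/1 = 7.000
Smaller ratio is limiting.

H2


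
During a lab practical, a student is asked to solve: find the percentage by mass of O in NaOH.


M(NaOH) = 1×22.99 + 1×16.0 + 1×1.008 = 39.998 g/mol
Mass of O = 1 × 16.0 = 16.00 g/mol
% O = 16.00/39.998 × 100 = 40.00%

40.00%


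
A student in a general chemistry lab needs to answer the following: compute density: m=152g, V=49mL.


ρ = mass/volume
= 152/49
= 3.102 g/mL

3.102 g/mL


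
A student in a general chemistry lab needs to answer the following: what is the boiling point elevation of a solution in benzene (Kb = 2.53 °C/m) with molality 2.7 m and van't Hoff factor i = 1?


ΔTb = Kb × m × i
= 2.53 × 2.7 × 1
= 6.831 °C

6.831 °C


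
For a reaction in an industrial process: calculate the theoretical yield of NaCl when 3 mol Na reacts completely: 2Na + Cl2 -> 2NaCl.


Mole ratio NaCl:Na = 2:2
n(NaCl) = 3 × 2/2 = 3.000 mol
mass = 3.000 × 58.44 = 175.32 g

175.32 g


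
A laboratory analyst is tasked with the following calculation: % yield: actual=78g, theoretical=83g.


% yield = actual/theoretical × 100
= 78/83 × 100
= 93.98%

93.98%


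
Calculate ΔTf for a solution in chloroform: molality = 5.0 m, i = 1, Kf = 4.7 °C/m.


ΔTf = Kf × m × i
= 4.7 × 5.0 × 1
= 23.5 °C

23.5 °C


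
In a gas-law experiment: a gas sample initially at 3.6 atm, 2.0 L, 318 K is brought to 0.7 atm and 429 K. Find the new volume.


P1V1/T1 = P2V2/T2
V2 = P1V1T2/(T1P2)
= 3.6×2.0×429/(318×0.7)
= 13.876 L

13.876 L


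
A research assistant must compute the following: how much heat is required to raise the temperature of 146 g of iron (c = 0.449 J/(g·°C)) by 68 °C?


q = mcΔT = 146 × 0.449 × 68
= 4457.67 J

4457.67 J


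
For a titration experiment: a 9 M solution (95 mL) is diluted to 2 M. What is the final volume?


C1V1 = C2V2
9 × 95 = 2 × V2
V2 = 855/2 = 427.5 mL

427.5 mL


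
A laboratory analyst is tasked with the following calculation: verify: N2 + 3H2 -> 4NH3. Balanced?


Equation: N2 + 3H2 -> 4NH3
Check atoms: H: 6≠12, N: 2≠4
Not balanced

No, not balanced


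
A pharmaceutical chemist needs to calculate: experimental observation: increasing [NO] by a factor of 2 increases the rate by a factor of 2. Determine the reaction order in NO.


rate ∝ [NO]^n
2^n = 2 → n = 1
Order in NO: 1

1


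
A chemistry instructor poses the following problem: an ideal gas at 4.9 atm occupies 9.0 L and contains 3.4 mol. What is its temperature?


PV = nRT  (R = 0.08206 L·atm/(mol·K))
T = PV/(nR) = 4.9×9.0/(3.4×0.08206)
= 44.10/0.279004
= 158.06 K

158.06 K


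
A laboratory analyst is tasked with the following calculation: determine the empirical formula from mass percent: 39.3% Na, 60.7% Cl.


Assume 100 g sample. Moles of each element:
  Na: 39.3/22.99 = 1.709 mol
  Cl: 60.7/35.45 = 1.712 mol
Divide by smallest (1.709):
  Na: 1.709/1.709 = 1.0
  Cl: 1.712/1.709 = 1.0
Empirical formula: NaCl

NaCl


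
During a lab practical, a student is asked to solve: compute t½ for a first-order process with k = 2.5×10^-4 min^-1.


t½ = ln2/k = 0.693147/(2.5×10^-4 min^-1)
= 2773 min

2773 min


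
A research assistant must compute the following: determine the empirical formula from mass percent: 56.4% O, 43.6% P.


Assume 100 g sample. Moles of each element:
  O: 56.4/16.0 = 3.525 mol
  P: 43.6/30.97 = 1.408 mol
Divide by smallest (1.408):
  O: 3.525/1.408 = 2.5
  P: 1.408/1.408 = 1.0
Multiply all ratios by 2 to obtain whole numbers.
Empirical formula: P2O5

P2O5


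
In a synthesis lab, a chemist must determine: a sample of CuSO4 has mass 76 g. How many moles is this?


M(CuSO4) = 159.62 g/mol
n = mass/M = 76/159.62 = 0.4761 mol

0.4761 mol


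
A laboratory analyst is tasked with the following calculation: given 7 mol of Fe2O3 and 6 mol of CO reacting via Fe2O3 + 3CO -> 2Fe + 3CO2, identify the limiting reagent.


Mole ratio available / coefficient:
  Fe2O3: 7/1 = 7.000
  CO: 6/3 = 2.000
Smaller ratio is limiting.

CO


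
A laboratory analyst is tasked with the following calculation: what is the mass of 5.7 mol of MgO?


M(MgO) = 40.31 g/mol
mass = n × M = 5.7 × 40.31 = 229.77 g

229.77 g


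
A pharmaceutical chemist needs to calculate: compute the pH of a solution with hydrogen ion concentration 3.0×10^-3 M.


pH = -log10([H+]) = -log10(3.0×10^-3)
= 3 - log10(3.0)
= 3 - 0.48
= 2.52

2.52


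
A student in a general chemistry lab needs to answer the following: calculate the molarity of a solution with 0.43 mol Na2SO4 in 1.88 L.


M = n/V = 0.43/1.88 = 0.229 mol/L

0.229 M


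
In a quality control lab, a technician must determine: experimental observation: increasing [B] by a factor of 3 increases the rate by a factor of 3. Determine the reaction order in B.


rate ∝ [B]^n
3^n = 3 → n = 1
Order in B: 1

1


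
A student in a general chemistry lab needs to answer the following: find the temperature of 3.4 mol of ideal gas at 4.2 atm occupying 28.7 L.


PV = nRT  (R = 0.08206 L·atm/(mol·K))
T = PV/(nR) = 4.2×28.7/(3.4×0.08206)
= 120.54/0.279004
= 432.04 K

432.04 K


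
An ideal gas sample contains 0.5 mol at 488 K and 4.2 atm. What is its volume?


PV = nRT  (R = 0.08206 L·atm/(mol·K))
V = nRT/P = 0.5×0.08206×488/4.2
= 4.767 L

4.767 L


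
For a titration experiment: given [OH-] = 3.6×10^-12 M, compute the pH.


pOH = -log10([OH-]) = -log10(3.6×10^-12)
= 12 - log10(3.6) = 11.44
pH = 14 - pOH = 14 - 11.44 = 2.56

2.56


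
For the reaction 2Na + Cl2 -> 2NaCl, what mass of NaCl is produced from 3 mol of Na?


Mole ratio NaCl:Na = 2:2
n(NaCl) = 3 × 2/2 = 3.000 mol
mass = 3.000 × 58.44 = 175.32 g

175.32 g


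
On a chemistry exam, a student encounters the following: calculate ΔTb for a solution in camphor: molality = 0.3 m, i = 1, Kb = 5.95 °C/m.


ΔTb = Kb × m × i
= 5.95 × 0.3 × 1
= 1.785 °C

1.785 °C


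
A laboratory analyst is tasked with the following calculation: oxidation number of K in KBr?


Group 1 metal: +1
Oxidation number: +1

+1


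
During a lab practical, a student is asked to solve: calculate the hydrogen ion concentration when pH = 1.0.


[H+] = 10^(-pH) = 10^(-1.0)
= 1.0×10^-1 M

1.0×10^-1 M


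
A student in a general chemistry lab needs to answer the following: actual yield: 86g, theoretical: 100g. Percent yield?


% yield = actual/theoretical × 100
= 86/100 × 100
= 86.0%

86.0%


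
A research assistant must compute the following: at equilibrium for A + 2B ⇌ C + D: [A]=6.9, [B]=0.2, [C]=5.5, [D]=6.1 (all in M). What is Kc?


Kc = [C][D]/([A][B]^2)
= (5.5^1 × 6.1^1)/(6.9^1 × 0.2^2)
= 33.55/0.276
= 121.6

121.6


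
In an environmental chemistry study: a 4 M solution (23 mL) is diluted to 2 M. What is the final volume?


C1V1 = C2V2
4 × 23 = 2 × V2
V2 = 92/2 = 46.0 mL

46.0 mL


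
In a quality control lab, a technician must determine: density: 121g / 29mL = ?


ρ = mass/volume
= 121/29
= 4.172 g/mL

4.172 g/mL


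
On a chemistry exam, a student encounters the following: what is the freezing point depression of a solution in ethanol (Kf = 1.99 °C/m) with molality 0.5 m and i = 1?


ΔTf = Kf × m × i
= 1.99 × 0.5 × 1
= 0.995 °C

0.995 °C


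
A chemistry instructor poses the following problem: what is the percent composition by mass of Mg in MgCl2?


M(MgCl2) = 1×24.31 + 2×35.45 = 95.21 g/mol
Mass of Mg = 1 × 24.31 = 24.31 g/mol
% Mg = 24.31/95.21 × 100 = 25.53%

25.53%


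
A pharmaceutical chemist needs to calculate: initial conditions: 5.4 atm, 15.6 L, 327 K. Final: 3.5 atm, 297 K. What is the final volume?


P1V1/T1 = P2V2/T2
V2 = P1V1T2/(T1P2)
= 5.4×15.6×297/(327×3.5)
= 21.86 L

21.86 L


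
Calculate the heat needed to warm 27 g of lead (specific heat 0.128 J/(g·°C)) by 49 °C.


q = mcΔT = 27 × 0.128 × 49
= 169.34 J

169.34 J


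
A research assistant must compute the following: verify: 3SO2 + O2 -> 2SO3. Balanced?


Equation: 3SO2 + O2 -> 2SO3
Check atoms: O: 8≠6, S: 3≠2
Not balanced

No, not balanced


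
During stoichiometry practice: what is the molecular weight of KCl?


M(KCl) = 1×39.1 + 1×35.45
= 39.1 + 35.45
= 74.55 g/mol

74.55 g/mol


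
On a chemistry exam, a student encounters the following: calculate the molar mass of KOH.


M(KOH) = 1×39.1 + 1×16.0 + 1×1.008
= 39.1 + 16.0 + 1.01
= 56.11 g/mol

56.11 g/mol


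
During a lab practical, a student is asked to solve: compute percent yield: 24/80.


% yield = actual/theoretical × 100
= 24/80 × 100
= 30.0%

30.0%


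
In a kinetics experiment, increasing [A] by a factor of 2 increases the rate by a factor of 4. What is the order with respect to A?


rate ∝ [A]^n
2^n = 4 → n = 2
Order in A: 2

2


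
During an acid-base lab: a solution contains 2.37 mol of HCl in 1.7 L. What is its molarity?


M = n/V = 2.37/1.7 = 1.394 mol/L

1.394 M


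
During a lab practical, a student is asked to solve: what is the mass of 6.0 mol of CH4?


M(CH4) = 16.04 g/mol
mass = n × M = 6.0 × 16.04 = 96.24 g

96.24 g


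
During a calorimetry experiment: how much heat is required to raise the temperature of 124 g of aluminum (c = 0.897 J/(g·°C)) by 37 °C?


q = mcΔT = 124 × 0.897 × 37
= 4115.44 J

4115.44 J


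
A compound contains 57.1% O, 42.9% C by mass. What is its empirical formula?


Assume 100 g sample. Moles of each element:
  O: 57.1/16.0 = 3.569 mol
  C: 42.9/12.01 = 3.572 mol
Divide by smallest (3.569):
  O: 3.569/3.569 = 1.0
  C: 3.572/3.569 = 1.0
Empirical formula: CO

CO


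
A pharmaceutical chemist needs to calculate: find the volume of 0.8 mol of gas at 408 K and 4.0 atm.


PV = nRT  (R = 0.08206 L·atm/(mol·K))
V = nRT/P = 0.8×0.08206×408/4.0
= 6.696 L

6.696 L


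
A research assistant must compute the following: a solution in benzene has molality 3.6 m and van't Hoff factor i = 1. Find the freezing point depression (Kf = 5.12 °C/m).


ΔTf = Kf × m × i
= 5.12 × 3.6 × 1
= 18.432 °C

18.432 °C


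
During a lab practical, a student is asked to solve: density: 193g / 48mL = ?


ρ = mass/volume
= 193/48
= 4.021 g/mL

4.021 g/mL


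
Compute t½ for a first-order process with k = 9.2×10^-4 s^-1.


t½ = ln2/k = 0.693147/(9.2×10^-4 s^-1)
= 753.4 s

753.4 s


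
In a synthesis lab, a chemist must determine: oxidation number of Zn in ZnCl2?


Zn is +2
Oxidation number: +2

+2


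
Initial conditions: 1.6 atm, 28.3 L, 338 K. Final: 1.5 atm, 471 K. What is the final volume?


P1V1/T1 = P2V2/T2
V2 = P1V1T2/(T1P2)
= 1.6×28.3×471/(338×1.5)
= 42.065 L

42.065 L


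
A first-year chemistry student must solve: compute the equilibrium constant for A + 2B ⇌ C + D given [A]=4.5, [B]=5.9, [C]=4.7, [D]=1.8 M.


Kc = [C][D]/([A][B]^2)
= (4.7^1 × 1.8^1)/(4.5^1 × 5.9^2)
= 8.46/156.645
= 0.05401

0.05401


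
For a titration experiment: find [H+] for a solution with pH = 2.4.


[H+] = 10^(-pH) = 10^(-2.4)
= 3.98×10^-3 M

3.98×10^-3 M


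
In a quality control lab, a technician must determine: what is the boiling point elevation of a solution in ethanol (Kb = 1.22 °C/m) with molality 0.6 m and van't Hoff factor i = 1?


ΔTb = Kb × m × i
= 1.22 × 0.6 × 1
= 0.732 °C

0.732 °C


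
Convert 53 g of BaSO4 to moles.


M(BaSO4) = 233.4 g/mol
n = mass/M = 53/233.4 = 0.2271 mol

0.2271 mol


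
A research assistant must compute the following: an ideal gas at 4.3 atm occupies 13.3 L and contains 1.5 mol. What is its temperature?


PV = nRT  (R = 0.08206 L·atm/(mol·K))
T = PV/(nR) = 4.3×13.3/(1.5×0.08206)
= 57.19/0.123090
= 464.62 K

464.62 K


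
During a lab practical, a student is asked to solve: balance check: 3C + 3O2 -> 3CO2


Equation: 3C + 3O2 -> 3CO2
Check atoms: C: 3=3, O: 6=6
Balanced

Yes, balanced


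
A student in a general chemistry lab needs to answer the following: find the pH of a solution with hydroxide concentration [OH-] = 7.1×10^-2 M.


pOH = -log10([OH-]) = -log10(7.1×10^-2)
= 2 - log10(7.1) = 1.15
pH = 14 - pOH = 14 - 1.15 = 12.85

12.85


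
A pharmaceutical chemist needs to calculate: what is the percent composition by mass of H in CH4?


M(CH4) = 1×12.01 + 4×1.008 = 16.042 g/mol
Mass of H = 4 × 1.008 = 4.032 g/mol
% H = 4.032/16.042 × 100 = 25.13%

25.13%


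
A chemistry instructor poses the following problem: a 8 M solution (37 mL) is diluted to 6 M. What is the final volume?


C1V1 = C2V2
8 × 37 = 6 × V2
V2 = 296/6 = 49.33 mL

49.33 mL


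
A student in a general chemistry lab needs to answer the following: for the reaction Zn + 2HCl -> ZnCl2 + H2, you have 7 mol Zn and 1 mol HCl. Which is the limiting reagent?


Mole ratio available / coefficient:
  Zn: 7/1 = 7.000
  HCl: 1/2 = 0.500
Smaller ratio is limiting.

HCl


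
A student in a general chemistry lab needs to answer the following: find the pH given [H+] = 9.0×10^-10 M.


pH = -log10([H+]) = -log10(9.0×10^-10)
= 10 - log10(9.0)
= 10 - 0.95
= 9.05

9.05


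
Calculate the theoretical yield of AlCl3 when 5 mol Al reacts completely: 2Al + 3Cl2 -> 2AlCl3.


Mole ratio AlCl3:Al = 2:2
n(AlCl3) = 5 × 2/2 = 5.000 mol
mass = 5.000 × 133.33 = 666.65 g

666.65 g


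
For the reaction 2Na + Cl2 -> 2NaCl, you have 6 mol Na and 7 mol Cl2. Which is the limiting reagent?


Mole ratio available / coefficient:
  Na: 6/2 = 3.000
  Cl2: 7/1 = 7.000
Smaller ratio is limiting.

Na


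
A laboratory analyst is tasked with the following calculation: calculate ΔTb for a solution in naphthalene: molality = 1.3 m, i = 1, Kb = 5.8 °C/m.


ΔTb = Kb × m × i
= 5.8 × 1.3 × 1
= 7.54 °C

7.54 °C


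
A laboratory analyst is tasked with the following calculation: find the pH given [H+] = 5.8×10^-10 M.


pH = -log10([H+]) = -log10(5.8×10^-10)
= 10 - log10(5.8)
= 10 - 0.76
= 9.24

9.24


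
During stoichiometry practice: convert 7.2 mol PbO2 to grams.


M(PbO2) = 239.2 g/mol
mass = n × M = 7.2 × 239.2 = 1722.24 g

1722.24 g


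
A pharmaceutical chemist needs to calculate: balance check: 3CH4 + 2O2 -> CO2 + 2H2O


Equation: 3CH4 + 2O2 -> CO2 + 2H2O
Check atoms: C: 3≠1, H: 12≠4, O: 4=4
Not balanced

No, not balanced


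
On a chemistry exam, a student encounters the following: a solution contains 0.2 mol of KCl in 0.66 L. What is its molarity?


M = n/V = 0.2/0.66 = 0.303 mol/L

0.303 M


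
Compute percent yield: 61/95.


% yield = actual/theoretical × 100
= 61/95 × 100
= 64.21%

64.21%


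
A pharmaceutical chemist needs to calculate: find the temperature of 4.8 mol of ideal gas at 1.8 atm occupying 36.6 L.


PV = nRT  (R = 0.08206 L·atm/(mol·K))
T = PV/(nR) = 1.8×36.6/(4.8×0.08206)
= 65.88/0.393888
= 167.26 K

167.26 K


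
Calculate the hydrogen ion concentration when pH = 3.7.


[H+] = 10^(-pH) = 10^(-3.7)
= 2.0×10^-4 M

2.0×10^-4 M


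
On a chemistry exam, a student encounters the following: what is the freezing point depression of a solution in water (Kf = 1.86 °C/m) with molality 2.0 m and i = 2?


ΔTf = Kf × m × i
= 1.86 × 2.0 × 2
= 7.44 °C

7.44 °C


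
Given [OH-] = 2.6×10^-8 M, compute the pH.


pOH = -log10([OH-]) = -log10(2.6×10^-8)
= 8 - log10(2.6) = 7.59
pH = 14 - pOH = 14 - 7.59 = 6.41

6.41


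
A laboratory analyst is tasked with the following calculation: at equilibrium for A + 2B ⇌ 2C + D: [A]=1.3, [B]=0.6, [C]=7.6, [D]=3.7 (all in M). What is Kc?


Kc = [C]^2[D]/([A][B]^2)
= (7.6^2 × 3.7^1)/(1.3^1 × 0.6^2)
= 213.712/0.468
= 456.6

456.6


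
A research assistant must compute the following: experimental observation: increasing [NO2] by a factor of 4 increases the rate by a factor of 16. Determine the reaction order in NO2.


rate ∝ [NO2]^n
4^n = 16 → n = 2
Order in NO2: 2

2


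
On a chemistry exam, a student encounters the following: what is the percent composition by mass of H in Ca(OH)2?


M(Ca(OH)2) = 1×40.08 + 2×16.0 + 2×1.008 = 74.096 g/mol
Mass of H = 2 × 1.008 = 2.016 g/mol
% H = 2.016/74.096 × 100 = 2.72%

2.72%


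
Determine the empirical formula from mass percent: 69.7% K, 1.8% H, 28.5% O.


Assume 100 g sample. Moles of each element:
  K: 69.7/39.1 = 1.783 mol
  H: 1.8/1.008 = 1.786 mol
  O: 28.5/16.0 = 1.781 mol
Divide by smallest (1.781):
  K: 1.783/1.781 = 1.0
  H: 1.786/1.781 = 1.0
  O: 1.781/1.781 = 1.0
Empirical formula: KOH

KOH


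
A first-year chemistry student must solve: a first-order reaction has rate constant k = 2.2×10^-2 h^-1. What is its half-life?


t½ = ln2/k = 0.693147/(2.2×10^-2 h^-1)
= 31.51 h

31.51 h


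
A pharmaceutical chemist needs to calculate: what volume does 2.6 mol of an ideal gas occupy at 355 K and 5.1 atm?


PV = nRT  (R = 0.08206 L·atm/(mol·K))
V = nRT/P = 2.6×0.08206×355/5.1
= 14.851 L

14.851 L


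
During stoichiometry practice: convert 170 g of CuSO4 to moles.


M(CuSO4) = 159.62 g/mol
n = mass/M = 170/159.62 = 1.065 mol

1.065 mol


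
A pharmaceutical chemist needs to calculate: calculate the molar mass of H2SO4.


M(H2SO4) = 2×1.008 + 1×32.07 + 4×16.0
= 2.02 + 32.07 + 64.0
= 98.09 g/mol

98.09 g/mol


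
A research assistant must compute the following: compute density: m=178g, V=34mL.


ρ = mass/volume
= 178/34
= 5.235 g/mL

5.235 g/mL


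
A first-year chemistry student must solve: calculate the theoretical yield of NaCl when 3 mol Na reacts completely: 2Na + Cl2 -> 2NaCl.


Mole ratio NaCl:Na = 2:2
n(NaCl) = 3 × 2/2 = 3.000 mol
mass = 3.000 × 58.44 = 175.32 g

175.32 g


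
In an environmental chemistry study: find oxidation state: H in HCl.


H is +1 with nonmetals
Oxidation number: +1

+1


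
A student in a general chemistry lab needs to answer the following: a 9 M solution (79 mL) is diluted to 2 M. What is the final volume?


C1V1 = C2V2
9 × 79 = 2 × V2
V2 = 711/2 = 355.5 mL

355.5 mL


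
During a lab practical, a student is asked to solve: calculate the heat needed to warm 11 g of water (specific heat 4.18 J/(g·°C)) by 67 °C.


q = mcΔT = 11 × 4.18 × 67
= 3080.66 J

3080.66 J


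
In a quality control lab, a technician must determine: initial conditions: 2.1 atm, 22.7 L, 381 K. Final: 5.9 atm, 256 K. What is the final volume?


P1V1/T1 = P2V2/T2
V2 = P1V1T2/(T1P2)
= 2.1×22.7×256/(381×5.9)
= 5.429 L

5.429 L


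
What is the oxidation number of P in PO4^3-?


x + 4(-2) = -3, so x = +5
Oxidation number: +5

+5


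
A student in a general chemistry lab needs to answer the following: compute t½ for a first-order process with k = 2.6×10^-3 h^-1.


t½ = ln2/k = 0.693147/(2.6×10^-3 h^-1)
= 266.6 h

266.6 h


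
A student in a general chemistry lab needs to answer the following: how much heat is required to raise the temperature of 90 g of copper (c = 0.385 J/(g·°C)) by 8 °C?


q = mcΔT = 90 × 0.385 × 8
= 277.20 J

277.20 J


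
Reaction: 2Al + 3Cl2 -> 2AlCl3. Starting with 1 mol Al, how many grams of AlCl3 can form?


Mole ratio AlCl3:Al = 2:2
n(AlCl3) = 1 × 2/2 = 1.000 mol
mass = 1.000 × 133.33 = 133.33 g

133.33 g


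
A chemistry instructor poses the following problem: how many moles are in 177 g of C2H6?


M(C2H6) = 30.07 g/mol
n = mass/M = 177/30.07 = 5.8863 mol

5.8863 mol


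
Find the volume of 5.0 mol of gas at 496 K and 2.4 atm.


PV = nRT  (R = 0.08206 L·atm/(mol·K))
V = nRT/P = 5.0×0.08206×496/2.4
= 84.795 L

84.795 L


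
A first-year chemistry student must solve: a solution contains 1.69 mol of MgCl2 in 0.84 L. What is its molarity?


M = n/V = 1.69/0.84 = 2.012 mol/L

2.012 M


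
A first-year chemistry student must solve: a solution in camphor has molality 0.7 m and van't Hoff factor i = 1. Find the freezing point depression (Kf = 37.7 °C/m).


ΔTf = Kf × m × i
= 37.7 × 0.7 × 1
= 26.39 °C

26.39 °C


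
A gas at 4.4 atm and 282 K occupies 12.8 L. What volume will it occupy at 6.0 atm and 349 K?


P1V1/T1 = P2V2/T2
V2 = P1V1T2/(T1P2)
= 4.4×12.8×349/(282×6.0)
= 11.617 L

11.617 L


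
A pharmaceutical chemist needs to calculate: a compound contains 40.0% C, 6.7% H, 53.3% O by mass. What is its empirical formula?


Assume 100 g sample. Moles of each element:
  C: 40.0/12.01 = 3.331 mol
  H: 6.7/1.008 = 6.647 mol
  O: 53.3/16.0 = 3.331 mol
Divide by smallest (3.331):
  C: 3.331/3.331 = 1.0
  H: 6.647/3.331 = 2.0
  O: 3.331/3.331 = 1.0
Empirical formula: CH2O

CH2O


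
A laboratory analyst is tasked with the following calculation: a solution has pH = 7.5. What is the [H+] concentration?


[H+] = 10^(-pH) = 10^(-7.5)
= 3.16×10^-8 M

3.16×10^-8 M


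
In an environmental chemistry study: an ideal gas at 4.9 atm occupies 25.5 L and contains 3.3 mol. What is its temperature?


PV = nRT  (R = 0.08206 L·atm/(mol·K))
T = PV/(nR) = 4.9×25.5/(3.3×0.08206)
= 124.95/0.270798
= 461.41 K

461.41 K


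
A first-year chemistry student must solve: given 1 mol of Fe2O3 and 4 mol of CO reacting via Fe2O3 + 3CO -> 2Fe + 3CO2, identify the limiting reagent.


Mole ratio available / coefficient:
  Fe2O3: 1/1 = 1.000
  CO: 4/3 = 1.333
Smaller ratio is limiting.

Fe2O3


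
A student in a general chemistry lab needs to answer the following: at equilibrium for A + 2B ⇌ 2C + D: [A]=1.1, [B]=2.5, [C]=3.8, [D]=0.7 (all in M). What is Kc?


Kc = [C]^2[D]/([A][B]^2)
= (3.8^2 × 0.7^1)/(1.1^1 × 2.5^2)
= 10.108/6.875
= 1.470

1.470


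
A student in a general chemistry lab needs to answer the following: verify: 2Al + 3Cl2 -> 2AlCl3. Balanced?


Equation: 2Al + 3Cl2 -> 2AlCl3
Check atoms: Al: 2=2, Cl: 6=6
Balanced

Yes, balanced


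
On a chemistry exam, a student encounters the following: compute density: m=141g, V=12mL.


ρ = mass/volume
= 141/12
= 11.75 g/mL

11.75 g/mL


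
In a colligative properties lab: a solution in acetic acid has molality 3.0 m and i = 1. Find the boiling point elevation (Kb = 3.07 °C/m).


ΔTb = Kb × m × i
= 3.07 × 3.0 × 1
= 9.21 °C

9.21 °C


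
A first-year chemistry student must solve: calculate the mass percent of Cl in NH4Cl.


M(NH4Cl) = 1×14.01 + 4×1.008 + 1×35.45 = 53.492 g/mol
Mass of Cl = 1 × 35.45 = 35.45 g/mol
% Cl = 35.45/53.492 × 100 = 66.27%

66.27%


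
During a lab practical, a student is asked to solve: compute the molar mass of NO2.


M(NO2) = 1×14.01 + 2×16.0
= 14.01 + 32.0
= 46.01 g/mol

46.01 g/mol


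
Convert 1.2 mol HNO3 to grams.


M(HNO3) = 63.02 g/mol
mass = n × M = 1.2 × 63.02 = 75.62 g

75.62 g


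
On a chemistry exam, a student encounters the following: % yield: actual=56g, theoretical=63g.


% yield = actual/theoretical × 100
= 56/63 × 100
= 88.89%

88.89%


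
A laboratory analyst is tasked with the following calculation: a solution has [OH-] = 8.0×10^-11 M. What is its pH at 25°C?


pOH = -log10([OH-]) = -log10(8.0×10^-11)
= 11 - log10(8.0) = 10.1
pH = 14 - pOH = 14 - 10.1 = 3.9

3.9


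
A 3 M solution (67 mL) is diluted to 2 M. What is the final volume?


C1V1 = C2V2
3 × 67 = 2 × V2
V2 = 201/2 = 100.5 mL

100.5 mL


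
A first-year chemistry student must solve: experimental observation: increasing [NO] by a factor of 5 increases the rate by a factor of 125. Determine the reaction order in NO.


rate ∝ [NO]^n
5^n = 125 → n = 3
Order in NO: 3

3


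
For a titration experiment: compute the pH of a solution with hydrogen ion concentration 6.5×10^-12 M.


pH = -log10([H+]) = -log10(6.5×10^-12)
= 12 - log10(6.5)
= 12 - 0.81
= 11.19

11.19


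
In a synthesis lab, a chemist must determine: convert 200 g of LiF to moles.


M(LiF) = 25.94 g/mol
n = mass/M = 200/25.94 = 7.7101 mol

7.7101 mol


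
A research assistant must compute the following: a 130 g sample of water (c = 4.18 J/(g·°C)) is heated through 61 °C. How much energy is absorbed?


q = mcΔT = 130 × 4.18 × 61
= 33147.40 J

33147.40 J


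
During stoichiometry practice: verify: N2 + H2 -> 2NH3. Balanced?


Equation: N2 + H2 -> 2NH3
Check atoms: H: 2≠6, N: 2=2
Not balanced

No, not balanced


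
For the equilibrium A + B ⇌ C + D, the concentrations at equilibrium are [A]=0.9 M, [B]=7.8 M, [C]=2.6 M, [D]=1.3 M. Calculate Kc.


Kc = [C][D]/([A][B])
= (2.6^1 × 1.3^1)/(0.9^1 × 7.8^1)
= 3.38/7.02
= 0.4815

0.4815


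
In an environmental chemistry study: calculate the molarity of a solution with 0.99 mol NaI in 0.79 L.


M = n/V = 0.99/0.79 = 1.253 mol/L

1.253 M


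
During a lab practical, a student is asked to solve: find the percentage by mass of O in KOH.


M(KOH) = 1×39.1 + 1×16.0 + 1×1.008 = 56.108 g/mol
Mass of O = 1 × 16.0 = 16.00 g/mol
% O = 16.00/56.108 × 100 = 28.52%

28.52%


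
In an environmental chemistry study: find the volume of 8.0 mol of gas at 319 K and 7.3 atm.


PV = nRT  (R = 0.08206 L·atm/(mol·K))
V = nRT/P = 8.0×0.08206×319/7.3
= 28.687 L

28.687 L


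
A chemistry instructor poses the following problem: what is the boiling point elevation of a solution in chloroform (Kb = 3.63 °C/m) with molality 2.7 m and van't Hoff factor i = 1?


ΔTb = Kb × m × i
= 3.63 × 2.7 × 1
= 9.801 °C

9.801 °C


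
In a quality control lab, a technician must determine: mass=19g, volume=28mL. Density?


ρ = mass/volume
= 19/28
= 0.679 g/mL

0.679 g/mL


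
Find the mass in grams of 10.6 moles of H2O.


M(H2O) = 18.02 g/mol
mass = n × M = 10.6 × 18.02 = 191.01 g

191.01 g


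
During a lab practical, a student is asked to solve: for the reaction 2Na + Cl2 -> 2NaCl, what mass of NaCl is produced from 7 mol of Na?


Mole ratio NaCl:Na = 2:2
n(NaCl) = 7 × 2/2 = 7.000 mol
mass = 7.000 × 58.44 = 409.08 g

409.08 g


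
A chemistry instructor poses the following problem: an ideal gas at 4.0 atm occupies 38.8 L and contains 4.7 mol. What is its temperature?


PV = nRT  (R = 0.08206 L·atm/(mol·K))
T = PV/(nR) = 4.0×38.8/(4.7×0.08206)
= 155.20/0.385682
= 402.40 K

402.40 K


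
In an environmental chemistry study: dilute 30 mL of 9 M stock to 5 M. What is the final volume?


C1V1 = C2V2
9 × 30 = 5 × V2
V2 = 270/5 = 54.0 mL

54.0 mL


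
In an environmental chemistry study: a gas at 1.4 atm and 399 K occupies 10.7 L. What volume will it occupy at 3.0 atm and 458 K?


P1V1/T1 = P2V2/T2
V2 = P1V1T2/(T1P2)
= 1.4×10.7×458/(399×3.0)
= 5.732 L

5.732 L


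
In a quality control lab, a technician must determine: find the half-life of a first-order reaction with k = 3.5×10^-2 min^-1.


t½ = ln2/k = 0.693147/(3.5×10^-2 min^-1)
= 19.80 min

19.80 min


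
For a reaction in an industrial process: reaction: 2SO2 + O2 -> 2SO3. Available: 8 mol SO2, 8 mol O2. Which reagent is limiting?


Mole ratio available / coefficient:
  SO2: 8/2 = 4.000
  O2: 8/1 = 8.000
Smaller ratio is limiting.

SO2


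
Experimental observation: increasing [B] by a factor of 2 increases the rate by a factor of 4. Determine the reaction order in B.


rate ∝ [B]^n
2^n = 4 → n = 2
Order in B: 2

2


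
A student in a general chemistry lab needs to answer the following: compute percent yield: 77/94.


% yield = actual/theoretical × 100
= 77/94 × 100
= 81.91%

81.91%


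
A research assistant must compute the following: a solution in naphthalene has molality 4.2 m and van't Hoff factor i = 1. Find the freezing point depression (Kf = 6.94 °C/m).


ΔTf = Kf × m × i
= 6.94 × 4.2 × 1
= 29.148 °C

29.148 °C


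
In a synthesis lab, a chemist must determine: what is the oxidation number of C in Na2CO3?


2(+1) + x + 3(-2) = 0, so x = +4
Oxidation number: +4

+4


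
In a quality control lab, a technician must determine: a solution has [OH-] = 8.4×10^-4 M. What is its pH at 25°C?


pOH = -log10([OH-]) = -log10(8.4×10^-4)
= 4 - log10(8.4) = 3.08
pH = 14 - pOH = 14 - 3.08 = 10.92

10.92


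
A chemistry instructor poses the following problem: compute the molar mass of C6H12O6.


M(C6H12O6) = 6×12.01 + 12×1.008 + 6×16.0
= 72.06 + 12.1 + 96.0
= 180.16 g/mol

180.16 g/mol


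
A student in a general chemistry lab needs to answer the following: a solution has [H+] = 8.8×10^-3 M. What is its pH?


pH = -log10([H+]) = -log10(8.8×10^-3)
= 3 - log10(8.8)
= 3 - 0.94
= 2.06

2.06


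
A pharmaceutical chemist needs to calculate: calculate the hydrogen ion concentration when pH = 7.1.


[H+] = 10^(-pH) = 10^(-7.1)
= 7.94×10^-8 M

7.94×10^-8 M


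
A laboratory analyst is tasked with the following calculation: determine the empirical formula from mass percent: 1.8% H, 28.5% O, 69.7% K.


Assume 100 g sample. Moles of each element:
  H: 1.8/1.008 = 1.786 mol
  O: 28.5/16.0 = 1.781 mol
  K: 69.7/39.1 = 1.783 mol
Divide by smallest (1.781):
  H: 1.786/1.781 = 1.0
  O: 1.781/1.781 = 1.0
  K: 1.783/1.781 = 1.0
Empirical formula: KOH

KOH


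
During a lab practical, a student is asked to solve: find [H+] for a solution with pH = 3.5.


[H+] = 10^(-pH) = 10^(-3.5)
= 3.16×10^-4 M

3.16×10^-4 M


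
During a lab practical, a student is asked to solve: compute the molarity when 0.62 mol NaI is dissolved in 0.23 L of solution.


M = n/V = 0.62/0.23 = 2.696 mol/L

2.696 M


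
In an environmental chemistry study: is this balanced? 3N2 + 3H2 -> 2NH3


Equation: 3N2 + 3H2 -> 2NH3
Check atoms: H: 6=6, N: 6≠2
Not balanced

No, not balanced


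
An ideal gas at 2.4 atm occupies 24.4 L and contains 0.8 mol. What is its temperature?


PV = nRT  (R = 0.08206 L·atm/(mol·K))
T = PV/(nR) = 2.4×24.4/(0.8×0.08206)
= 58.56/0.065648
= 892.03 K

892.03 K


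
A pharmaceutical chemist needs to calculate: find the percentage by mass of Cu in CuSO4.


M(CuSO4) = 1×63.55 + 1×32.07 + 4×16.0 = 159.62 g/mol
Mass of Cu = 1 × 63.55 = 63.55 g/mol
% Cu = 63.55/159.62 × 100 = 39.81%

39.81%


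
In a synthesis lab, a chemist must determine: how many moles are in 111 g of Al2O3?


M(Al2O3) = 101.96 g/mol
n = mass/M = 111/101.96 = 1.0887 mol

1.0887 mol


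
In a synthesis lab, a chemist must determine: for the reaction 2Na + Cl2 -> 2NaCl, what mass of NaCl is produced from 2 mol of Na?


Mole ratio NaCl:Na = 2:2
n(NaCl) = 2 × 2/2 = 2.000 mol
mass = 2.000 × 58.44 = 116.88 g

116.88 g
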